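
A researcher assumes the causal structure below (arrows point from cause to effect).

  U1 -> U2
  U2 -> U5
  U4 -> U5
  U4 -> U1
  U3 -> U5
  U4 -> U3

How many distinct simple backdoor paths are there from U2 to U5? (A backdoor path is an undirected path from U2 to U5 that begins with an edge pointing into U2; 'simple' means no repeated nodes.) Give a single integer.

A backdoor path from U2 to U5 is any simple undirected path whose first edge points into U2 (i.e. leaves U2 via a parent).
Parents of U2: {U1}.
Enumerating:
  P1: U2 <- U1 <- U4 -> U3 -> U5
  P2: U2 <- U1 <- U4 -> U5
That exhausts the simple backdoor paths. Count: 2.

2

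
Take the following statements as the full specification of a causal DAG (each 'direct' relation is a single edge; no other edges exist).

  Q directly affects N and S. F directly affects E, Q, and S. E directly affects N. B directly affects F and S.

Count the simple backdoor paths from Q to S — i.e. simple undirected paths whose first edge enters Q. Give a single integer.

A backdoor path from Q to S is any simple undirected path whose first edge points into Q (i.e. leaves Q via a parent).
Parents of Q: {F}.
Enumerating:
  P1: Q <- F <- B -> S
  P2: Q <- F -> S
That exhausts the simple backdoor paths. Count: 2.

2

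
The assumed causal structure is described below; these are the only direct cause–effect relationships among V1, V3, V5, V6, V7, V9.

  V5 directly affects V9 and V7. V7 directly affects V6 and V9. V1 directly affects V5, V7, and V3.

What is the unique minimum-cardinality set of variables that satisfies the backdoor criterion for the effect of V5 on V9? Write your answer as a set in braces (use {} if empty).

Variables eligible for adjustment (non-descendants of V5, excluding V5 and V9): {V1, V3}.
Backdoor paths from V5 to V9:
  P1: V5 <- V1 -> V7 -> V9
The empty set is not sufficient: P1 (V5 <- V1 -> V7 -> V9) has no collider blocking it and no conditioned non-collider, so it is open.
Try {V1}:
  P1: blocked at fork node V1 ∈ conditioning set.
{V1} contains no descendant of V5 and blocks every backdoor path.
No other singleton works — e.g. {V3} leaves P1 open — so {V1} is the unique smallest valid adjustment set.

{V1}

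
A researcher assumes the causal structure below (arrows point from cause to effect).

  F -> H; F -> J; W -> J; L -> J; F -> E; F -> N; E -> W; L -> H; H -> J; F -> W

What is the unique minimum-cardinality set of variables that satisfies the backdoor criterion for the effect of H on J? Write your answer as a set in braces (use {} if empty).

Variables eligible for adjustment (non-descendants of H, excluding H and J): {E, F, L, N, W}.
Backdoor paths from H to J:
  P1: H <- F -> E -> W -> J
  P2: H <- F -> W -> J
  P3: H <- F -> J
  P4: H <- L -> J
The empty set is not sufficient: P1 (H <- F -> E -> W -> J) has no collider blocking it and no conditioned non-collider, so it is open.
Try {F, L}:
  P1: blocked at fork node F ∈ conditioning set.
  P2: blocked at fork node F ∈ conditioning set.
  P3: blocked at fork node F ∈ conditioning set.
  P4: blocked at fork node L ∈ conditioning set.
{F, L} contains no descendant of H and blocks every backdoor path.
Every element of {F, L} is needed (dropping F leaves P1 open; dropping L leaves P4 open), so no proper subset is valid.
Among all size-2 subsets of the eligible variables, only {F, L} blocks every backdoor path, so it is the unique smallest valid adjustment set.

{F, L}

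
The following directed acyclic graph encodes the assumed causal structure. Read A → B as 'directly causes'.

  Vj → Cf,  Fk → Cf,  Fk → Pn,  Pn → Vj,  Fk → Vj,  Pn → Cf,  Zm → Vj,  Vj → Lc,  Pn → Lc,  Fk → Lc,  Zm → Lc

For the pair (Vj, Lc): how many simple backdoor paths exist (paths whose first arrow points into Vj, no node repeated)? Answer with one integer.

7

A backdoor path from Vj to Lc is any simple undirected path whose first edge points into Vj (i.e. leaves Vj via a parent).
Parents of Vj: {Fk, Pn, Zm}.
Enumerating:
  P1: Vj <- Fk -> Pn -> Lc
  P2: Vj <- Fk -> Cf <- Pn -> Lc
  P3: Vj <- Fk -> Lc
  P4: Vj <- Pn <- Fk -> Lc
  P5: Vj <- Pn -> Cf <- Fk -> Lc
  P6: Vj <- Pn -> Lc
  P7: Vj <- Zm -> Lc
That exhausts the simple backdoor paths. Count: 7.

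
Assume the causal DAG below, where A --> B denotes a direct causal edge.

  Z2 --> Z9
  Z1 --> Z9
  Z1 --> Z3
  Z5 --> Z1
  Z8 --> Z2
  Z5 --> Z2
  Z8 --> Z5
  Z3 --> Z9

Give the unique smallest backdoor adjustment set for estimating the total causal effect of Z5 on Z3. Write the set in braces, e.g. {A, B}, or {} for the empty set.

Variables eligible for adjustment (non-descendants of Z5, excluding Z5 and Z3): {Z8}.
Backdoor paths from Z5 to Z3:
  P1: Z5 <- Z8 -> Z2 -> Z9 <- Z1 -> Z3
  P2: Z5 <- Z8 -> Z2 -> Z9 <- Z3
Each backdoor path contains an unconditioned collider, so every path is already blocked with the empty conditioning set:
  P1: blocked at collider Z9 (neither it nor any descendant is in the conditioning set).
  P2: blocked at collider Z9 (neither it nor any descendant is in the conditioning set).
The empty set is therefore the unique smallest valid set.

{}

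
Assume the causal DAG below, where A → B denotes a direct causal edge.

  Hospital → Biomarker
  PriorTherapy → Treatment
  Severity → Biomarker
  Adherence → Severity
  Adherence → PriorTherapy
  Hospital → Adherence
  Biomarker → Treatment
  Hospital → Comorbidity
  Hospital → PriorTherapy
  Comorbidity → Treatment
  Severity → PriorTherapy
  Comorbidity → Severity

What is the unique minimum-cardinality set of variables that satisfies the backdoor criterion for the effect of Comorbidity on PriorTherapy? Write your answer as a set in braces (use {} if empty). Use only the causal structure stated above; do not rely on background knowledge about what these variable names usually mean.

Variables eligible for adjustment (non-descendants of Comorbidity, excluding Comorbidity and PriorTherapy): {Adherence, Hospital}.
Backdoor paths from Comorbidity to PriorTherapy:
  P1: Comorbidity <- Hospital -> Adherence -> Severity -> Biomarker -> Treatment <- PriorTherapy
  P2: Comorbidity <- Hospital -> Adherence -> Severity -> PriorTherapy
  P3: Comorbidity <- Hospital -> Adherence -> PriorTherapy
  P4: Comorbidity <- Hospital -> Biomarker <- Severity <- Adherence -> PriorTherapy
  P5: Comorbidity <- Hospital -> Biomarker <- Severity -> PriorTherapy
  P6: Comorbidity <- Hospital -> Biomarker -> Treatment <- PriorTherapy
  P7: Comorbidity <- Hospital -> PriorTherapy
The empty set is not sufficient: P2 (Comorbidity <- Hospital -> Adherence -> Severity -> PriorTherapy) has no collider blocking it and no conditioned non-collider, so it is open.
Try {Hospital}:
  P1: blocked at fork node Hospital ∈ conditioning set.
  P2: blocked at fork node Hospital ∈ conditioning set.
  P3: blocked at fork node Hospital ∈ conditioning set.
  P4: blocked at fork node Hospital ∈ conditioning set.
  P5: blocked at fork node Hospital ∈ conditioning set.
  P6: blocked at fork node Hospital ∈ conditioning set.
  P7: blocked at fork node Hospital ∈ conditioning set.
{Hospital} contains no descendant of Comorbidity and blocks every backdoor path.
No other singleton works — e.g. {Adherence} leaves P7 open — so {Hospital} is the unique smallest valid adjustment set.

{Hospital}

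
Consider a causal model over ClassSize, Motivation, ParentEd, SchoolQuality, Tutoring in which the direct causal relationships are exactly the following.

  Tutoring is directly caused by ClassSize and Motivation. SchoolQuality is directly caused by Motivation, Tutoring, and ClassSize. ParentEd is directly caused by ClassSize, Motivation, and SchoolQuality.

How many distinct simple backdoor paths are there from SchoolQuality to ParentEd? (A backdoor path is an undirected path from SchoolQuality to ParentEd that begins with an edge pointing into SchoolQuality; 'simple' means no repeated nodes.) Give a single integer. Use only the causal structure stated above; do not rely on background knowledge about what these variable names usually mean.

A backdoor path from SchoolQuality to ParentEd is any simple undirected path whose first edge points into SchoolQuality (i.e. leaves SchoolQuality via a parent).
Parents of SchoolQuality: {ClassSize, Motivation, Tutoring}.
Enumerating:
  P1: SchoolQuality <- Motivation -> Tutoring <- ClassSize -> ParentEd
  P2: SchoolQuality <- Motivation -> ParentEd
  P3: SchoolQuality <- ClassSize -> Tutoring <- Motivation -> ParentEd
  P4: SchoolQuality <- ClassSize -> ParentEd
  P5: SchoolQuality <- Tutoring <- Motivation -> ParentEd
  P6: SchoolQuality <- Tutoring <- ClassSize -> ParentEd
That exhausts the simple backdoor paths. Count: 6.

6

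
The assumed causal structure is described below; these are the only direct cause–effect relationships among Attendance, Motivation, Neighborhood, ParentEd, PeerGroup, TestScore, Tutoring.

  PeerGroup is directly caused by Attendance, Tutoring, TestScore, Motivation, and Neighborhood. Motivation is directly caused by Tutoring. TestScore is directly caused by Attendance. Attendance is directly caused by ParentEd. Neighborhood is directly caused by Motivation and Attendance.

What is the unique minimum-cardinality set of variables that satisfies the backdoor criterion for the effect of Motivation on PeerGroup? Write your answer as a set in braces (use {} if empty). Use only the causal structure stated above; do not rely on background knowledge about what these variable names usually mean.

Variables eligible for adjustment (non-descendants of Motivation, excluding Motivation and PeerGroup): {Attendance, ParentEd, TestScore, Tutoring}.
Backdoor paths from Motivation to PeerGroup:
  P1: Motivation <- Tutoring -> PeerGroup
The empty set is not sufficient: P1 (Motivation <- Tutoring -> PeerGroup) has no collider blocking it and no conditioned non-collider, so it is open.
Try {Tutoring}:
  P1: blocked at fork node Tutoring ∈ conditioning set.
{Tutoring} contains no descendant of Motivation and blocks every backdoor path.
No other singleton works — e.g. {ParentEd} leaves P1 open — so {Tutoring} is the unique smallest valid adjustment set.

{Tutoring}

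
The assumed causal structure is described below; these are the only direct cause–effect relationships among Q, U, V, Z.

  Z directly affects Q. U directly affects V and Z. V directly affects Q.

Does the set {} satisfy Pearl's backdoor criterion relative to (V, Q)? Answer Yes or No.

No

Backdoor paths from V to Q (paths whose first edge points into V):
  P1: V <- U -> Z -> Q
Condition 1 (no descendant of V in the set): holds — descendants of V are {Q}; none are in {}.
Condition 2 (every backdoor path blocked by {}):
  P1: open — no interior node is in the conditioning set.
{} does not satisfy the backdoor criterion.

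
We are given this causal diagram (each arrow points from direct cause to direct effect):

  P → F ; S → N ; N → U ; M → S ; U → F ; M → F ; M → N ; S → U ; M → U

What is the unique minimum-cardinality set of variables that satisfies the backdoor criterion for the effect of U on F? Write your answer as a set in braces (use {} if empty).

{M}

Variables eligible for adjustment (non-descendants of U, excluding U and F): {M, N, P, S}.
Backdoor paths from U to F:
  P1: U <- M -> F
  P2: U <- S <- M -> F
  P3: U <- S -> N <- M -> F
  P4: U <- N <- M -> F
  P5: U <- N <- S <- M -> F
The empty set is not sufficient: P1 (U <- M -> F) has no collider blocking it and no conditioned non-collider, so it is open.
Try {M}:
  P1: blocked at fork node M ∈ conditioning set.
  P2: blocked at fork node M ∈ conditioning set.
  P3: blocked at collider N (neither it nor any descendant is in the conditioning set).
  P4: blocked at fork node M ∈ conditioning set.
  P5: blocked at fork node M ∈ conditioning set.
{M} contains no descendant of U and blocks every backdoor path.
No other singleton works — e.g. {S} leaves P1 open — so {M} is the unique smallest valid adjustment set.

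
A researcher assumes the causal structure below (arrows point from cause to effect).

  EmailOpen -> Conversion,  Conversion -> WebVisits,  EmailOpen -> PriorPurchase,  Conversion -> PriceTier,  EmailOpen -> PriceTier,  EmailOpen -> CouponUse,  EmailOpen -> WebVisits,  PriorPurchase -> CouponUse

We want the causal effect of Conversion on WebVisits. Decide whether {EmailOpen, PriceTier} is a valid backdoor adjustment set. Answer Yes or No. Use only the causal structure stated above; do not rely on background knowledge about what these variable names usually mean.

Backdoor paths from Conversion to WebVisits (paths whose first edge points into Conversion):
  P1: Conversion <- EmailOpen -> WebVisits
Condition 1 (no descendant of Conversion in the set): FAILS — PriceTier is a descendant of Conversion.
Condition 2 (every backdoor path blocked by {EmailOpen, PriceTier}):
  P1: blocked at fork node EmailOpen ∈ conditioning set.
{EmailOpen, PriceTier} does not satisfy the backdoor criterion.

No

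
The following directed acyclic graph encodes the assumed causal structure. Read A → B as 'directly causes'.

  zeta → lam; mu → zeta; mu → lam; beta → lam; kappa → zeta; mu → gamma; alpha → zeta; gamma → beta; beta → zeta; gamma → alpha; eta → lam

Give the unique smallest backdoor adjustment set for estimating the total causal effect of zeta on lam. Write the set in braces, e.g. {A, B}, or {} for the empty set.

Variables eligible for adjustment (non-descendants of zeta, excluding zeta and lam): {alpha, beta, eta, gamma, kappa, mu}.
Backdoor paths from zeta to lam:
  P1: zeta <- mu -> gamma -> beta -> lam
  P2: zeta <- mu -> lam
  P3: zeta <- beta <- gamma <- mu -> lam
  P4: zeta <- beta -> lam
  P5: zeta <- alpha <- gamma <- mu -> lam
  P6: zeta <- alpha <- gamma -> beta -> lam
The empty set is not sufficient: P1 (zeta <- mu -> gamma -> beta -> lam) has no collider blocking it and no conditioned non-collider, so it is open.
Try {beta, mu}:
  P1: blocked at fork node mu ∈ conditioning set.
  P2: blocked at fork node mu ∈ conditioning set.
  P3: blocked at chain node beta ∈ conditioning set.
  P4: blocked at fork node beta ∈ conditioning set.
  P5: blocked at fork node mu ∈ conditioning set.
  P6: blocked at chain node beta ∈ conditioning set.
{beta, mu} contains no descendant of zeta and blocks every backdoor path.
Every element of {beta, mu} is needed (dropping beta leaves P4 open; dropping mu leaves P2 open), so no proper subset is valid.
Among all size-2 subsets of the eligible variables, only {beta, mu} blocks every backdoor path, so it is the unique smallest valid adjustment set.

{beta, mu}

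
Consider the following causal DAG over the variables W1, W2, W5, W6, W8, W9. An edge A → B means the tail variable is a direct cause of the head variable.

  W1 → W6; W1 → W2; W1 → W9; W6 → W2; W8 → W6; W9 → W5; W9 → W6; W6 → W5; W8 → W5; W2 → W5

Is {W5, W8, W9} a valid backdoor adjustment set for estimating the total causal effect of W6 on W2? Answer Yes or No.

No

Backdoor paths from W6 to W2 (paths whose first edge points into W6):
  P1: W6 <- W1 -> W9 -> W5 <- W2
  P2: W6 <- W1 -> W2
  P3: W6 <- W8 -> W5 <- W9 <- W1 -> W2
  P4: W6 <- W8 -> W5 <- W2
  P5: W6 <- W9 <- W1 -> W2
  P6: W6 <- W9 -> W5 <- W2
Condition 1 (no descendant of W6 in the set): FAILS — W5 is a descendant of W6.
Condition 2 (every backdoor path blocked by {W5, W8, W9}):
  P1: blocked at chain node W9 ∈ conditioning set.
  P2: open — no interior node is in the conditioning set.
  P3: blocked at fork node W8 ∈ conditioning set.
  P4: blocked at fork node W8 ∈ conditioning set.
  P5: blocked at chain node W9 ∈ conditioning set.
  P6: blocked at fork node W9 ∈ conditioning set.
{W5, W8, W9} does not satisfy the backdoor criterion.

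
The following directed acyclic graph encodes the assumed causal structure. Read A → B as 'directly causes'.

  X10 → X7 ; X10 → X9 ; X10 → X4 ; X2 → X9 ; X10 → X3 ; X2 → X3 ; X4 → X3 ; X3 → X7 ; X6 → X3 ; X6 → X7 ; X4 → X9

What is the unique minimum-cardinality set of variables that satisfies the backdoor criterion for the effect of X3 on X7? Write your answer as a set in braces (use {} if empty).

{X10, X6}

Variables eligible for adjustment (non-descendants of X3, excluding X3 and X7): {X10, X2, X4, X6, X9}.
Backdoor paths from X3 to X7:
  P1: X3 <- X6 -> X7
  P2: X3 <- X10 -> X7
  P3: X3 <- X4 <- X10 -> X7
  P4: X3 <- X4 -> X9 <- X10 -> X7
  P5: X3 <- X2 -> X9 <- X10 -> X7
  P6: X3 <- X2 -> X9 <- X4 <- X10 -> X7
The empty set is not sufficient: P1 (X3 <- X6 -> X7) has no collider blocking it and no conditioned non-collider, so it is open.
Try {X10, X6}:
  P1: blocked at fork node X6 ∈ conditioning set.
  P2: blocked at fork node X10 ∈ conditioning set.
  P3: blocked at fork node X10 ∈ conditioning set.
  P4: blocked at collider X9 (neither it nor any descendant is in the conditioning set).
  P5: blocked at collider X9 (neither it nor any descendant is in the conditioning set).
  P6: blocked at collider X9 (neither it nor any descendant is in the conditioning set).
{X10, X6} contains no descendant of X3 and blocks every backdoor path.
Every element of {X10, X6} is needed (dropping X10 leaves P2 open; dropping X6 leaves P1 open), so no proper subset is valid.
Among all size-2 subsets of the eligible variables, only {X10, X6} blocks every backdoor path, so it is the unique smallest valid adjustment set.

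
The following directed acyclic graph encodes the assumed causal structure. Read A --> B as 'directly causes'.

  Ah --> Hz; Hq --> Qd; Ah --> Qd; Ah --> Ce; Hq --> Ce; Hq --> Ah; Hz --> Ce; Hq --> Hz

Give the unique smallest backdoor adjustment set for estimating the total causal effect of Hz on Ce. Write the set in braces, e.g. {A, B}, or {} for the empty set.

{Ah, Hq}

Variables eligible for adjustment (non-descendants of Hz, excluding Hz and Ce): {Ah, Hq, Qd}.
Backdoor paths from Hz to Ce:
  P1: Hz <- Hq -> Ah -> Ce
  P2: Hz <- Hq -> Qd <- Ah -> Ce
  P3: Hz <- Hq -> Ce
  P4: Hz <- Ah <- Hq -> Ce
  P5: Hz <- Ah -> Qd <- Hq -> Ce
  P6: Hz <- Ah -> Ce
The empty set is not sufficient: P1 (Hz <- Hq -> Ah -> Ce) has no collider blocking it and no conditioned non-collider, so it is open.
Try {Ah, Hq}:
  P1: blocked at fork node Hq ∈ conditioning set.
  P2: blocked at fork node Hq ∈ conditioning set.
  P3: blocked at fork node Hq ∈ conditioning set.
  P4: blocked at chain node Ah ∈ conditioning set.
  P5: blocked at fork node Ah ∈ conditioning set.
  P6: blocked at fork node Ah ∈ conditioning set.
{Ah, Hq} contains no descendant of Hz and blocks every backdoor path.
Every element of {Ah, Hq} is needed (dropping Ah leaves P6 open; dropping Hq leaves P3 open), so no proper subset is valid.
Among all size-2 subsets of the eligible variables, only {Ah, Hq} blocks every backdoor path, so it is the unique smallest valid adjustment set.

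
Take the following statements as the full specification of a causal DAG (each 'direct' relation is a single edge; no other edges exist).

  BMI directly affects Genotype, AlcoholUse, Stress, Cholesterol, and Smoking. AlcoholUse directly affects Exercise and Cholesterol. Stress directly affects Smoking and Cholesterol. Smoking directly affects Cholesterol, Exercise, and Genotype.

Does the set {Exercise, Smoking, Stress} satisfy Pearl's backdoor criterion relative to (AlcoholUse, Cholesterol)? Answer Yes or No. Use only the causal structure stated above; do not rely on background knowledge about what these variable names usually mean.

No

Backdoor paths from AlcoholUse to Cholesterol (paths whose first edge points into AlcoholUse):
  P1: AlcoholUse <- BMI -> Stress -> Smoking -> Cholesterol
  P2: AlcoholUse <- BMI -> Stress -> Cholesterol
  P3: AlcoholUse <- BMI -> Smoking <- Stress -> Cholesterol
  P4: AlcoholUse <- BMI -> Smoking -> Cholesterol
  P5: AlcoholUse <- BMI -> Genotype <- Smoking <- Stress -> Cholesterol
  P6: AlcoholUse <- BMI -> Genotype <- Smoking -> Cholesterol
  P7: AlcoholUse <- BMI -> Cholesterol
Condition 1 (no descendant of AlcoholUse in the set): FAILS — Exercise is a descendant of AlcoholUse.
Condition 2 (every backdoor path blocked by {Exercise, Smoking, Stress}):
  P1: blocked at chain node Stress ∈ conditioning set.
  P2: blocked at chain node Stress ∈ conditioning set.
  P3: blocked at fork node Stress ∈ conditioning set.
  P4: blocked at chain node Smoking ∈ conditioning set.
  P5: blocked at collider Genotype (neither it nor any descendant is in the conditioning set).
  P6: blocked at collider Genotype (neither it nor any descendant is in the conditioning set).
  P7: open — no interior node is in the conditioning set.
{Exercise, Smoking, Stress} does not satisfy the backdoor criterion.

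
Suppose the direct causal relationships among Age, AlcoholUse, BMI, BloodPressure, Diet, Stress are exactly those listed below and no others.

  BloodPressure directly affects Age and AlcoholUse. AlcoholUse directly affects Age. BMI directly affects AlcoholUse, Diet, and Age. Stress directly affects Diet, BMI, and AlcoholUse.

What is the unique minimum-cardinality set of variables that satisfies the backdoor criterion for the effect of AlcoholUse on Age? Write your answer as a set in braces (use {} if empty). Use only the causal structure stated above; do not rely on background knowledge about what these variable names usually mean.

{BMI, BloodPressure}

Variables eligible for adjustment (non-descendants of AlcoholUse, excluding AlcoholUse and Age): {BMI, BloodPressure, Diet, Stress}.
Backdoor paths from AlcoholUse to Age:
  P1: AlcoholUse <- Stress -> BMI -> Age
  P2: AlcoholUse <- Stress -> Diet <- BMI -> Age
  P3: AlcoholUse <- BloodPressure -> Age
  P4: AlcoholUse <- BMI -> Age
The empty set is not sufficient: P1 (AlcoholUse <- Stress -> BMI -> Age) has no collider blocking it and no conditioned non-collider, so it is open.
Try {BMI, BloodPressure}:
  P1: blocked at chain node BMI ∈ conditioning set.
  P2: blocked at collider Diet (neither it nor any descendant is in the conditioning set).
  P3: blocked at fork node BloodPressure ∈ conditioning set.
  P4: blocked at fork node BMI ∈ conditioning set.
{BMI, BloodPressure} contains no descendant of AlcoholUse and blocks every backdoor path.
Every element of {BMI, BloodPressure} is needed (dropping BMI leaves P1 open; dropping BloodPressure leaves P3 open), so no proper subset is valid.
Among all size-2 subsets of the eligible variables, only {BMI, BloodPressure} blocks every backdoor path, so it is the unique smallest valid adjustment set.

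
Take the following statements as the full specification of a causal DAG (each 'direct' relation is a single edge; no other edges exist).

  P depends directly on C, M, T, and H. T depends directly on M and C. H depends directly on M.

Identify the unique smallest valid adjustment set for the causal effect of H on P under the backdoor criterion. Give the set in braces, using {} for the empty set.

{M}

Variables eligible for adjustment (non-descendants of H, excluding H and P): {C, M, T}.
Backdoor paths from H to P:
  P1: H <- M -> T <- C -> P
  P2: H <- M -> T -> P
  P3: H <- M -> P
The empty set is not sufficient: P2 (H <- M -> T -> P) has no collider blocking it and no conditioned non-collider, so it is open.
Try {M}:
  P1: blocked at fork node M ∈ conditioning set.
  P2: blocked at fork node M ∈ conditioning set.
  P3: blocked at fork node M ∈ conditioning set.
{M} contains no descendant of H and blocks every backdoor path.
No other singleton works — e.g. {C} leaves P2 open — so {M} is the unique smallest valid adjustment set.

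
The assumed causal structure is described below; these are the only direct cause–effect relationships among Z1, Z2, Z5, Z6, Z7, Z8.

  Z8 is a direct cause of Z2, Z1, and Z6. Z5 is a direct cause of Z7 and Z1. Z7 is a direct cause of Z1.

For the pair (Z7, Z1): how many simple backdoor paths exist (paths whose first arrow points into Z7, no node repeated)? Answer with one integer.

A backdoor path from Z7 to Z1 is any simple undirected path whose first edge points into Z7 (i.e. leaves Z7 via a parent).
Parents of Z7: {Z5}.
Enumerating:
  P1: Z7 <- Z5 -> Z1
That exhausts the simple backdoor paths. Count: 1.

1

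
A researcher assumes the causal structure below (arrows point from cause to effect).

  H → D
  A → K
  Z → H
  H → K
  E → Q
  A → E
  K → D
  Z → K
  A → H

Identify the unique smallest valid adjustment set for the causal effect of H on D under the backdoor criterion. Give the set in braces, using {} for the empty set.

Variables eligible for adjustment (non-descendants of H, excluding H and D): {A, E, Q, Z}.
Backdoor paths from H to D:
  P1: H <- Z -> K -> D
  P2: H <- A -> K -> D
The empty set is not sufficient: P1 (H <- Z -> K -> D) has no collider blocking it and no conditioned non-collider, so it is open.
Try {A, Z}:
  P1: blocked at fork node Z ∈ conditioning set.
  P2: blocked at fork node A ∈ conditioning set.
{A, Z} contains no descendant of H and blocks every backdoor path.
Every element of {A, Z} is needed (dropping A leaves P2 open; dropping Z leaves P1 open), so no proper subset is valid.
Among all size-2 subsets of the eligible variables, only {A, Z} blocks every backdoor path, so it is the unique smallest valid adjustment set.

{A, Z}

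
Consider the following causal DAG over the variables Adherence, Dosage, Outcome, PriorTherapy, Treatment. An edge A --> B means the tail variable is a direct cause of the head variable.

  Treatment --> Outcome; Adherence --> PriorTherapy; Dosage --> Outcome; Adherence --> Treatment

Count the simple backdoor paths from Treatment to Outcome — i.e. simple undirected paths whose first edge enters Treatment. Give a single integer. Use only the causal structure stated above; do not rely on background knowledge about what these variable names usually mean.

A backdoor path from Treatment to Outcome is any simple undirected path whose first edge points into Treatment (i.e. leaves Treatment via a parent).
Parents of Treatment: {Adherence}.
No simple path from any parent of Treatment reaches Outcome without revisiting Treatment, so there are no backdoor paths.

0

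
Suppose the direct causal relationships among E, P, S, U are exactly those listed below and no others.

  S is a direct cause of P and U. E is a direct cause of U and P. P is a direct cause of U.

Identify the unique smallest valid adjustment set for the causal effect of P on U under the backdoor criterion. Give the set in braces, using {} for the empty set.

Variables eligible for adjustment (non-descendants of P, excluding P and U): {E, S}.
Backdoor paths from P to U:
  P1: P <- S -> U
  P2: P <- E -> U
The empty set is not sufficient: P1 (P <- S -> U) has no collider blocking it and no conditioned non-collider, so it is open.
Try {E, S}:
  P1: blocked at fork node S ∈ conditioning set.
  P2: blocked at fork node E ∈ conditioning set.
{E, S} contains no descendant of P and blocks every backdoor path.
Every element of {E, S} is needed (dropping E leaves P2 open; dropping S leaves P1 open), so no proper subset is valid.
Among all size-2 subsets of the eligible variables, only {E, S} blocks every backdoor path, so it is the unique smallest valid adjustment set.

{E, S}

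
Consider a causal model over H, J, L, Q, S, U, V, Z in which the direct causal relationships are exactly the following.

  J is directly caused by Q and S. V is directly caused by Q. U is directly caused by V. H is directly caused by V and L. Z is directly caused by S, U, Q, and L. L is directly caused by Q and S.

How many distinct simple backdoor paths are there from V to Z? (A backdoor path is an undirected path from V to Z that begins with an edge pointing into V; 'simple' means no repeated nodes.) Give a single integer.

5

A backdoor path from V to Z is any simple undirected path whose first edge points into V (i.e. leaves V via a parent).
Parents of V: {Q}.
Enumerating:
  P1: V <- Q -> L <- S -> Z
  P2: V <- Q -> L -> Z
  P3: V <- Q -> Z
  P4: V <- Q -> J <- S -> L -> Z
  P5: V <- Q -> J <- S -> Z
That exhausts the simple backdoor paths. Count: 5.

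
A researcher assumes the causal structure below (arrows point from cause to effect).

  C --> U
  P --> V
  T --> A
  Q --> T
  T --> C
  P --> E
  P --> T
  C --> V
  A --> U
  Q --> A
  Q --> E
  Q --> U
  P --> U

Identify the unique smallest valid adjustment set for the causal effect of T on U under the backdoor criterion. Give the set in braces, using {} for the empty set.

{P, Q}

Variables eligible for adjustment (non-descendants of T, excluding T and U): {E, P, Q}.
Backdoor paths from T to U:
  P1: T <- Q -> A -> U
  P2: T <- Q -> E <- P -> U
  P3: T <- Q -> E <- P -> V <- C -> U
  P4: T <- Q -> U
  P5: T <- P -> E <- Q -> A -> U
  P6: T <- P -> E <- Q -> U
  P7: T <- P -> U
  P8: T <- P -> V <- C -> U
The empty set is not sufficient: P1 (T <- Q -> A -> U) has no collider blocking it and no conditioned non-collider, so it is open.
Try {P, Q}:
  P1: blocked at fork node Q ∈ conditioning set.
  P2: blocked at fork node Q ∈ conditioning set.
  P3: blocked at fork node Q ∈ conditioning set.
  P4: blocked at fork node Q ∈ conditioning set.
  P5: blocked at fork node P ∈ conditioning set.
  P6: blocked at fork node P ∈ conditioning set.
  P7: blocked at fork node P ∈ conditioning set.
  P8: blocked at fork node P ∈ conditioning set.
{P, Q} contains no descendant of T and blocks every backdoor path.
Every element of {P, Q} is needed (dropping P leaves P7 open; dropping Q leaves P1 open), so no proper subset is valid.
Among all size-2 subsets of the eligible variables, only {P, Q} blocks every backdoor path, so it is the unique smallest valid adjustment set.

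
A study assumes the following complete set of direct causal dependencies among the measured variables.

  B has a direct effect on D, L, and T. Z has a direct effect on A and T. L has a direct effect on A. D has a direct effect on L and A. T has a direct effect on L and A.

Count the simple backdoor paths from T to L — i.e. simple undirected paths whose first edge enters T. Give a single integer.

A backdoor path from T to L is any simple undirected path whose first edge points into T (i.e. leaves T via a parent).
Parents of T: {B, Z}.
Enumerating:
  P1: T <- B -> D -> L
  P2: T <- B -> D -> A <- L
  P3: T <- B -> L
  P4: T <- Z -> A <- D <- B -> L
  P5: T <- Z -> A <- D -> L
  P6: T <- Z -> A <- L
That exhausts the simple backdoor paths. Count: 6.

6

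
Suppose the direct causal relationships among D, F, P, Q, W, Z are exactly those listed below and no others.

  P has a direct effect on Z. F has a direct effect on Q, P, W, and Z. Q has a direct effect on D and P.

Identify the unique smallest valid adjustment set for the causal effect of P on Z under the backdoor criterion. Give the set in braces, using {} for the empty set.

{F}

Variables eligible for adjustment (non-descendants of P, excluding P and Z): {D, F, Q, W}.
Backdoor paths from P to Z:
  P1: P <- F -> Z
  P2: P <- Q <- F -> Z
The empty set is not sufficient: P1 (P <- F -> Z) has no collider blocking it and no conditioned non-collider, so it is open.
Try {F}:
  P1: blocked at fork node F ∈ conditioning set.
  P2: blocked at fork node F ∈ conditioning set.
{F} contains no descendant of P and blocks every backdoor path.
No other singleton works — e.g. {W} leaves P1 open — so {F} is the unique smallest valid adjustment set.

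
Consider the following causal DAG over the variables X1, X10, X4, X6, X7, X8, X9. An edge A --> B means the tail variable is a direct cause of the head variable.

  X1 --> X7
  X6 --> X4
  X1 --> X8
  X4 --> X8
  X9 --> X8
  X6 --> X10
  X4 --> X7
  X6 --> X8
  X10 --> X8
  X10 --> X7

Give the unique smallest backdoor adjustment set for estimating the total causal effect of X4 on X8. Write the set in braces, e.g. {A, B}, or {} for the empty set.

Variables eligible for adjustment (non-descendants of X4, excluding X4 and X8): {X1, X10, X6, X9}.
Backdoor paths from X4 to X8:
  P1: X4 <- X6 -> X10 -> X7 <- X1 -> X8
  P2: X4 <- X6 -> X10 -> X8
  P3: X4 <- X6 -> X8
The empty set is not sufficient: P2 (X4 <- X6 -> X10 -> X8) has no collider blocking it and no conditioned non-collider, so it is open.
Try {X6}:
  P1: blocked at fork node X6 ∈ conditioning set.
  P2: blocked at fork node X6 ∈ conditioning set.
  P3: blocked at fork node X6 ∈ conditioning set.
{X6} contains no descendant of X4 and blocks every backdoor path.
No other singleton works — e.g. {X9} leaves P2 open — so {X6} is the unique smallest valid adjustment set.

{X6}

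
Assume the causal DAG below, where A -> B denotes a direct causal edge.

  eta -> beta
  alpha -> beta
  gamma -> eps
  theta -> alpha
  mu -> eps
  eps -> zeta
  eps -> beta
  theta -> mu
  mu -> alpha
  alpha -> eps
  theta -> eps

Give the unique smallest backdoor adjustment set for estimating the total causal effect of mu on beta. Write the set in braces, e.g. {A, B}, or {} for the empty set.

{theta}

Variables eligible for adjustment (non-descendants of mu, excluding mu and beta): {eta, gamma, theta}.
Backdoor paths from mu to beta:
  P1: mu <- theta -> alpha -> eps -> beta
  P2: mu <- theta -> alpha -> beta
  P3: mu <- theta -> eps <- alpha -> beta
  P4: mu <- theta -> eps -> beta
The empty set is not sufficient: P1 (mu <- theta -> alpha -> eps -> beta) has no collider blocking it and no conditioned non-collider, so it is open.
Try {theta}:
  P1: blocked at fork node theta ∈ conditioning set.
  P2: blocked at fork node theta ∈ conditioning set.
  P3: blocked at fork node theta ∈ conditioning set.
  P4: blocked at fork node theta ∈ conditioning set.
{theta} contains no descendant of mu and blocks every backdoor path.
No other singleton works — e.g. {eta} leaves P1 open — so {theta} is the unique smallest valid adjustment set.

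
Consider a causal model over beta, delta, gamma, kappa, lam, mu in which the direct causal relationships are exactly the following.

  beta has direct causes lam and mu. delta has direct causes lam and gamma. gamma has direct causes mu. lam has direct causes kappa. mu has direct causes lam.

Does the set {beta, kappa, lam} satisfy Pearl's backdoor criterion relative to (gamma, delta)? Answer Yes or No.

Yes

Backdoor paths from gamma to delta (paths whose first edge points into gamma):
  P1: gamma <- mu <- lam -> delta
  P2: gamma <- mu -> beta <- lam -> delta
Condition 1 (no descendant of gamma in the set): holds — descendants of gamma are {delta}; none are in {beta, kappa, lam}.
Condition 2 (every backdoor path blocked by {beta, kappa, lam}):
  P1: blocked at fork node lam ∈ conditioning set.
  P2: blocked at fork node lam ∈ conditioning set.
{beta, kappa, lam} satisfies the backdoor criterion.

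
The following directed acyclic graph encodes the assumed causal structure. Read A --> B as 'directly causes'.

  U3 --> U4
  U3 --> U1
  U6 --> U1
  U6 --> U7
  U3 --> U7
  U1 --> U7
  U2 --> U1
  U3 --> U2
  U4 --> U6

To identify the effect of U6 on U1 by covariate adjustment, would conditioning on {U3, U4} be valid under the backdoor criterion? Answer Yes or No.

Yes

Backdoor paths from U6 to U1 (paths whose first edge points into U6):
  P1: U6 <- U4 <- U3 -> U2 -> U1
  P2: U6 <- U4 <- U3 -> U1
  P3: U6 <- U4 <- U3 -> U7 <- U1
Condition 1 (no descendant of U6 in the set): holds — descendants of U6 are {U1, U7}; none are in {U3, U4}.
Condition 2 (every backdoor path blocked by {U3, U4}):
  P1: blocked at chain node U4 ∈ conditioning set.
  P2: blocked at chain node U4 ∈ conditioning set.
  P3: blocked at chain node U4 ∈ conditioning set.
{U3, U4} satisfies the backdoor criterion.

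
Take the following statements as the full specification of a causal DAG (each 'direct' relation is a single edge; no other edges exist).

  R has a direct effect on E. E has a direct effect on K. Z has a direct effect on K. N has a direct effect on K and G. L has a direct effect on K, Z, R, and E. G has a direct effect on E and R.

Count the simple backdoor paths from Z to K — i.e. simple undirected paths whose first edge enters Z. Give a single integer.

A backdoor path from Z to K is any simple undirected path whose first edge points into Z (i.e. leaves Z via a parent).
Parents of Z: {L}.
Enumerating:
  P1: Z <- L -> R <- G <- N -> K
  P2: Z <- L -> R <- G -> E -> K
  P3: Z <- L -> R -> E <- G <- N -> K
  P4: Z <- L -> R -> E -> K
  P5: Z <- L -> E <- G <- N -> K
  P6: Z <- L -> E <- R <- G <- N -> K
  P7: Z <- L -> E -> K
  P8: Z <- L -> K
That exhausts the simple backdoor paths. Count: 8.

8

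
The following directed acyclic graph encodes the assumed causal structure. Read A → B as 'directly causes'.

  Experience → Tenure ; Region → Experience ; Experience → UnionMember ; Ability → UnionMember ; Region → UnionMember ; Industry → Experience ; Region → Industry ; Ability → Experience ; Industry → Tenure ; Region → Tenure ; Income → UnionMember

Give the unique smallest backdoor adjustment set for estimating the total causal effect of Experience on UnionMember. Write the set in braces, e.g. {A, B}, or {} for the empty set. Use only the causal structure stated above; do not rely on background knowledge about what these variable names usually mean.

Variables eligible for adjustment (non-descendants of Experience, excluding Experience and UnionMember): {Ability, Income, Industry, Region}.
Backdoor paths from Experience to UnionMember:
  P1: Experience <- Ability -> UnionMember
  P2: Experience <- Region -> UnionMember
  P3: Experience <- Industry <- Region -> UnionMember
  P4: Experience <- Industry -> Tenure <- Region -> UnionMember
The empty set is not sufficient: P1 (Experience <- Ability -> UnionMember) has no collider blocking it and no conditioned non-collider, so it is open.
Try {Ability, Region}:
  P1: blocked at fork node Ability ∈ conditioning set.
  P2: blocked at fork node Region ∈ conditioning set.
  P3: blocked at fork node Region ∈ conditioning set.
  P4: blocked at collider Tenure (neither it nor any descendant is in the conditioning set).
{Ability, Region} contains no descendant of Experience and blocks every backdoor path.
Every element of {Ability, Region} is needed (dropping Ability leaves P1 open; dropping Region leaves P2 open), so no proper subset is valid.
Among all size-2 subsets of the eligible variables, only {Ability, Region} blocks every backdoor path, so it is the unique smallest valid adjustment set.

{Ability, Region}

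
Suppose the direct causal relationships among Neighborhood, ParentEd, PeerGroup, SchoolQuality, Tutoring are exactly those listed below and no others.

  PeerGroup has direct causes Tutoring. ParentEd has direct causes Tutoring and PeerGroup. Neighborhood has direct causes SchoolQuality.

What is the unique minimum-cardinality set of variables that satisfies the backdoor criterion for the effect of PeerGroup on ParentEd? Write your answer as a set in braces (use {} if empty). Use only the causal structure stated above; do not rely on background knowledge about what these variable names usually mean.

{Tutoring}

Variables eligible for adjustment (non-descendants of PeerGroup, excluding PeerGroup and ParentEd): {Neighborhood, SchoolQuality, Tutoring}.
Backdoor paths from PeerGroup to ParentEd:
  P1: PeerGroup <- Tutoring -> ParentEd
The empty set is not sufficient: P1 (PeerGroup <- Tutoring -> ParentEd) has no collider blocking it and no conditioned non-collider, so it is open.
Try {Tutoring}:
  P1: blocked at fork node Tutoring ∈ conditioning set.
{Tutoring} contains no descendant of PeerGroup and blocks every backdoor path.
No other singleton works — e.g. {SchoolQuality} leaves P1 open — so {Tutoring} is the unique smallest valid adjustment set.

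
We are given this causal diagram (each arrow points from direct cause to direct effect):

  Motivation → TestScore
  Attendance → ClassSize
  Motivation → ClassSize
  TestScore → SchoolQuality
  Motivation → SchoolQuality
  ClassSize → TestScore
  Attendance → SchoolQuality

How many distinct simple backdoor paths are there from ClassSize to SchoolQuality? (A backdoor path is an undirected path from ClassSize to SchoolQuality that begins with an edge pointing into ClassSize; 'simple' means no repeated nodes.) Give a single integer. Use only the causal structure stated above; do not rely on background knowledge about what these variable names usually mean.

3

A backdoor path from ClassSize to SchoolQuality is any simple undirected path whose first edge points into ClassSize (i.e. leaves ClassSize via a parent).
Parents of ClassSize: {Attendance, Motivation}.
Enumerating:
  P1: ClassSize <- Motivation -> TestScore -> SchoolQuality
  P2: ClassSize <- Motivation -> SchoolQuality
  P3: ClassSize <- Attendance -> SchoolQuality
That exhausts the simple backdoor paths. Count: 3.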